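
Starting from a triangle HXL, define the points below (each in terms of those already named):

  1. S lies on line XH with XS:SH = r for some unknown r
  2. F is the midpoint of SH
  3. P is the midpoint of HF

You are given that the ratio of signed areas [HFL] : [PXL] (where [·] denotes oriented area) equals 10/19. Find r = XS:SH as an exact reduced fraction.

r = 1/5

Work in coordinates with H = (0, 0), X = (1, 0), L = (0, 1).
1. With XS:SH = r, write λ = r/(r+1) so S = X + λ·(H−X); S is affine-linear in λ
2. F is the midpoint of SH ⇒ F is an affine combination of earlier points and hence also affine-linear in λ
3. P is the midpoint of HF ⇒ P is an affine combination of earlier points and hence also affine-linear in λ
Every point depending on S is an affine combination of S and λ-independent points, so each such coordinate is linear in λ; the λ² term in each signed area is a multiple of (H−X)×(H−X) = 0, so 2·[HFL] and 2·[PXL] are each linear in λ. Evaluating at λ=0 and λ=1:
  2·[HFL] = -1/2·λ + 1/2,   2·[PXL] = 1/4·λ + 3/4
So [HFL]:[PXL] = (-1/2·λ + 1/2) / (1/4·λ + 3/4). Setting this equal to 10/19:
  -1/2·λ + 1/2 = 10/19·(1/4·λ + 3/4)  ⇒  λ = 1/6
Then r = λ/(1−λ) = (1/6)/(5/6) = 1/5. Check: with r = 1/5, S = (5/6, 0) and [HFL]:[PXL] = 10/19 as required.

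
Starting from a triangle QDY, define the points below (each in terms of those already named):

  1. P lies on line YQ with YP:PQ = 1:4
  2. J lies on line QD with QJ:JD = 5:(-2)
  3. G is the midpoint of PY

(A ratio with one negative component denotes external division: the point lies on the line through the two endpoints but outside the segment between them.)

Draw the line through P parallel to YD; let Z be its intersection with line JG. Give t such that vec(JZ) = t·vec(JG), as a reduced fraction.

t = 26/23

Choose coordinates Q = (0, 0), D = (1, 0), Y = (0, 1).
1. P lies on line YQ with YP:PQ = 1:4 ⇒ P = (0, 4/5)
2. J lies on line QD with QJ:JD = 5:(-2) ⇒ J = (5/3, 0)
3. G is the midpoint of PY ⇒ G = (0, 9/10)
through P parallel to YD: direction (1, -1); meets JG at Z = (-5/23, 117/115)
Z = J + t·(G−J) with t = 26/23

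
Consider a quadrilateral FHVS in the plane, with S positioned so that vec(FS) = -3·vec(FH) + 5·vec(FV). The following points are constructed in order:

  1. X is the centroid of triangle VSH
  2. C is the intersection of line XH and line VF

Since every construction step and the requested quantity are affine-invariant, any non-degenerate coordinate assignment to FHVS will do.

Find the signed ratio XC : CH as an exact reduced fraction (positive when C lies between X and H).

Set F = (0, 0), H = (1, 0), V = (0, 1), S = (-3, 5); any affine frame gives the same invariant.
1. X is the centroid of triangle VSH ⇒ X = (-2/3, 2)
2. C is the intersection of line XH and line VF ⇒ C = (0, 6/5)
C = X + t·(H−X) with t = 2/5, so XC:CH = t:(1−t) = 2/5:3/5

XC:CH = 2/3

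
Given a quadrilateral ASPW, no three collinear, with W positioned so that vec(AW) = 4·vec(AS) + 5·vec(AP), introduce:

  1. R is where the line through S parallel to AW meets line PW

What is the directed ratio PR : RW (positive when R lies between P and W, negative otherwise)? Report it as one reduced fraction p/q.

Set A = (0, 0), S = (1, 0), P = (0, 1), W = (4, 5); any affine frame gives the same invariant.
1. R is where the line through S parallel to AW meets line PW ⇒ R = (9, 10)
R = P + t·(W−P) with t = 9/4, so PR:RW = t:(1−t) = 9/4:-5/4

PR:RW = -9/5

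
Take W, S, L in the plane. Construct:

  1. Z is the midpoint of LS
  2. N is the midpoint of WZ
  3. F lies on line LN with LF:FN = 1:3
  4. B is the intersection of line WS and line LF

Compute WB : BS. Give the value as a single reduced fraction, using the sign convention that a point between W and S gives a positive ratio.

Set W = (0, 0), S = (1, 0), L = (0, 1); any affine frame gives the same invariant.
1. Z is the midpoint of LS ⇒ Z = (1/2, 1/2)
2. N is the midpoint of WZ ⇒ N = (1/4, 1/4)
3. F lies on line LN with LF:FN = 1:3 ⇒ F = (1/16, 13/16)
4. B is the intersection of line WS and line LF ⇒ B = (1/3, 0)
B = W + t·(S−W) with t = 1/3, so WB:BS = t:(1−t) = 1/3:2/3

WB:BS = 1/2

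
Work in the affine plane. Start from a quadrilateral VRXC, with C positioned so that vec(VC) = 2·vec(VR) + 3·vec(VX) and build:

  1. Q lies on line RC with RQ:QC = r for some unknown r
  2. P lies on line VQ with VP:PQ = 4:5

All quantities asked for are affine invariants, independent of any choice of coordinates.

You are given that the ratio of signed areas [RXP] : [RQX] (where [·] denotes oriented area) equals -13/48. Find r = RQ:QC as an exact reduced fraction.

Assign V = (0, 0), R = (1, 0), X = (0, 1), C = (2, 3) — the answer is frame-independent, so this choice is without loss of generality.
1. With RQ:QC = r, write λ = r/(r+1) so Q = R + λ·(C−R); Q is affine-linear in λ
2. P lies on line VQ with VP:PQ = 4:5 ⇒ P is an affine combination of earlier points and hence also affine-linear in λ
Every point depending on Q is an affine combination of Q and λ-independent points, so each such coordinate is linear in λ; the λ² term in each signed area is a multiple of (C−R)×(C−R) = 0, so 2·[RXP] and 2·[RQX] are each linear in λ. Evaluating at λ=0 and λ=1:
  2·[RXP] = -16/9·λ + 5/9,   2·[RQX] = 4·λ
So [RXP]:[RQX] = (-16/9·λ + 5/9) / (4·λ). Setting this equal to -13/48:
  -16/9·λ + 5/9 = -13/48·(4·λ)  ⇒  λ = 4/5
Then r = λ/(1−λ) = (4/5)/(1/5) = 4. Check: with r = 4, Q = (9/5, 12/5) and [RXP]:[RQX] = -13/48 as required.

r = 4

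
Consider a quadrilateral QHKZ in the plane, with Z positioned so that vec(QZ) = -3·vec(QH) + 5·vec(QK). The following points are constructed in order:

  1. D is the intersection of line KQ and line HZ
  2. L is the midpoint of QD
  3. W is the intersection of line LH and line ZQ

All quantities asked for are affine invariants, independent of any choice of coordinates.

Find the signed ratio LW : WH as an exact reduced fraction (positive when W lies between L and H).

Assign Q = (0, 0), H = (1, 0), K = (0, 1), Z = (-3, 5) — the answer is frame-independent, so this choice is without loss of generality.
1. D is the intersection of line KQ and line HZ ⇒ D = (0, 5/4)
2. L is the midpoint of QD ⇒ L = (0, 5/8)
3. W is the intersection of line LH and line ZQ ⇒ W = (-3/5, 1)
W = L + t·(H−L) with t = -3/5, so LW:WH = t:(1−t) = -3/5:8/5

LW:WH = -3/8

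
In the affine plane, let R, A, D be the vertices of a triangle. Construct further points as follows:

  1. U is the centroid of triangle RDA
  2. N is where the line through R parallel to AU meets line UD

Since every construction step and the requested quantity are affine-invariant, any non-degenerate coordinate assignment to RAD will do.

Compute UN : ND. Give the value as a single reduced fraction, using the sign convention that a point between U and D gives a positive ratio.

Work in coordinates with R = (0, 0), A = (1, 0), D = (0, 1).
1. U is the centroid of triangle RDA ⇒ U = (1/3, 1/3)
2. N is where the line through R parallel to AU meets line UD ⇒ N = (2/3, -1/3)
N = U + t·(D−U) with t = -1, so UN:ND = t:(1−t) = -1:2

UN:ND = -1/2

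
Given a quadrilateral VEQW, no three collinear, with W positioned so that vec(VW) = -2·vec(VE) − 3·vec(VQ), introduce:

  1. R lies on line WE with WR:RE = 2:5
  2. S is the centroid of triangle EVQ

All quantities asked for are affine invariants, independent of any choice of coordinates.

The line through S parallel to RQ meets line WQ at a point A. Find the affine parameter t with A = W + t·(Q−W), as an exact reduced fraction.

Choose coordinates V = (0, 0), E = (1, 0), Q = (0, 1), W = (-2, -3).
1. R lies on line WE with WR:RE = 2:5 ⇒ R = (-8/7, -15/7)
2. S is the centroid of triangle EVQ ⇒ S = (1/3, 1/3)
through S parallel to RQ: direction (8/7, 22/7); meets WQ at A = (19/9, 47/9)
A = W + t·(Q−W) with t = 37/18

t = 37/18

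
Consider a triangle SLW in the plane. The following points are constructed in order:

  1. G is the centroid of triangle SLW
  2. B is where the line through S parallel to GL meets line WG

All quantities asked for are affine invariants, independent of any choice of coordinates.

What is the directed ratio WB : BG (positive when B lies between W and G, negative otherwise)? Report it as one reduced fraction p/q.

Set S = (0, 0), L = (1, 0), W = (0, 1); any affine frame gives the same invariant.
1. G is the centroid of triangle SLW ⇒ G = (1/3, 1/3)
2. B is where the line through S parallel to GL meets line WG ⇒ B = (2/3, -1/3)
B = W + t·(G−W) with t = 2, so WB:BG = t:(1−t) = 2:-1

WB:BG = -2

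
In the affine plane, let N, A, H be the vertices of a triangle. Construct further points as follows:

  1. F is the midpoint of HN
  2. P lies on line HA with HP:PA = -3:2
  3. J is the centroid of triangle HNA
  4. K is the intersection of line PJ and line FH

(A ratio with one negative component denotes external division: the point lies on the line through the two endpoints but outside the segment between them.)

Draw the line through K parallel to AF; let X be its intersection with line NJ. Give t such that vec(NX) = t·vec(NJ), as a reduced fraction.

Work in coordinates with N = (0, 0), A = (1, 0), H = (0, 1).
1. F is the midpoint of HN ⇒ F = (0, 1/2)
2. P lies on line HA with HP:PA = -3:2 ⇒ P = (3, -2)
3. J is the centroid of triangle HNA ⇒ J = (1/3, 1/3)
4. K is the intersection of line PJ and line FH ⇒ K = (0, 5/8)
through K parallel to AF: direction (-1, 1/2); meets NJ at X = (5/12, 5/12)
X = N + t·(J−N) with t = 5/4

t = 5/4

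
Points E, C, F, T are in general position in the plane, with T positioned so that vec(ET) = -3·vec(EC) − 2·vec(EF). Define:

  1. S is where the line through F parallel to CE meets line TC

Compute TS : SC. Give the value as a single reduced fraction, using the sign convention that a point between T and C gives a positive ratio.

Choose coordinates E = (0, 0), C = (1, 0), F = (0, 1), T = (-3, -2).
1. S is where the line through F parallel to CE meets line TC ⇒ S = (3, 1)
S = T + t·(C−T) with t = 3/2, so TS:SC = t:(1−t) = 3/2:-1/2

TS:SC = -3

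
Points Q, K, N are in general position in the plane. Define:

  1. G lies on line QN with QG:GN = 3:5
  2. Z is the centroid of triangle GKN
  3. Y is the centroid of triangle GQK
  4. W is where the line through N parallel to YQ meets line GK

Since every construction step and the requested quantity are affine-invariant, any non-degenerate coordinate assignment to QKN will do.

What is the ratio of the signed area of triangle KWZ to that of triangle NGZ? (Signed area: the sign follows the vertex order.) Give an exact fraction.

[KWZ]:[NGZ] = -11/6

Assign Q = (0, 0), K = (1, 0), N = (0, 1) — the answer is frame-independent, so this choice is without loss of generality.
1. G lies on line QN with QG:GN = 3:5 ⇒ G = (0, 3/8)
2. Z is the centroid of triangle GKN ⇒ Z = (1/3, 11/24)
3. Y is the centroid of triangle GQK ⇒ Y = (1/3, 1/8)
4. W is where the line through N parallel to YQ meets line GK ⇒ W = (-5/6, 11/16)
2·[KWZ] = -55/144, 2·[NGZ] = 5/24
[KWZ]:[NGZ] = -55/144:5/24 = -11/6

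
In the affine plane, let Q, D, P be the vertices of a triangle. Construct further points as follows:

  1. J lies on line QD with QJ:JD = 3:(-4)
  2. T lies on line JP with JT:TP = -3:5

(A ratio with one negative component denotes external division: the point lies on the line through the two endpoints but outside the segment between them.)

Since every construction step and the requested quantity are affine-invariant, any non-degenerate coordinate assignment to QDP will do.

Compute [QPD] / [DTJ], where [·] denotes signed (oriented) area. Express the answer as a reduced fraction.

[QPD]:[DTJ] = 1/6

Choose coordinates Q = (0, 0), D = (1, 0), P = (0, 1).
1. J lies on line QD with QJ:JD = 3:(-4) ⇒ J = (-3, 0)
2. T lies on line JP with JT:TP = -3:5 ⇒ T = (-15/2, -3/2)
2·[QPD] = -1, 2·[DTJ] = -6
[QPD]:[DTJ] = -1:-6 = 1/6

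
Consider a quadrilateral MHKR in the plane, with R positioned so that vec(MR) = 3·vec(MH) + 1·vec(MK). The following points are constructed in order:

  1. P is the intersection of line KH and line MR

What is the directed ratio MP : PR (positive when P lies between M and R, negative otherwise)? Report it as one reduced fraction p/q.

Choose coordinates M = (0, 0), H = (1, 0), K = (0, 1), R = (3, 1).
1. P is the intersection of line KH and line MR ⇒ P = (3/4, 1/4)
P = M + t·(R−M) with t = 1/4, so MP:PR = t:(1−t) = 1/4:3/4

MP:PR = 1/3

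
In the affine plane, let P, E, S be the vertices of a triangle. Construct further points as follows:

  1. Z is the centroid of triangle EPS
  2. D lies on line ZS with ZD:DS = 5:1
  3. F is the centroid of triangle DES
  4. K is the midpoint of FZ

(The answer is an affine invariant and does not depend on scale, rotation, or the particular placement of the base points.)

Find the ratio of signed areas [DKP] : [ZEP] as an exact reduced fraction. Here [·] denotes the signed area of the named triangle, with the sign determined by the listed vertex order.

[DKP]:[ZEP] = 5/6

Set P = (0, 0), E = (1, 0), S = (0, 1); any affine frame gives the same invariant.
1. Z is the centroid of triangle EPS ⇒ Z = (1/3, 1/3)
2. D lies on line ZS with ZD:DS = 5:1 ⇒ D = (1/18, 8/9)
3. F is the centroid of triangle DES ⇒ F = (19/54, 17/27)
4. K is the midpoint of FZ ⇒ K = (37/108, 13/27)
2·[DKP] = -5/18, 2·[ZEP] = -1/3
[DKP]:[ZEP] = -5/18:-1/3 = 5/6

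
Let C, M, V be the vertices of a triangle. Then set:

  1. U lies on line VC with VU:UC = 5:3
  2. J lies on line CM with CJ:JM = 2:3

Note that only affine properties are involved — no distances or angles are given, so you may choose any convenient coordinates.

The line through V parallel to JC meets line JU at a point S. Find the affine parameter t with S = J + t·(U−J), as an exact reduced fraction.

Assign C = (0, 0), M = (1, 0), V = (0, 1) — the answer is frame-independent, so this choice is without loss of generality.
1. U lies on line VC with VU:UC = 5:3 ⇒ U = (0, 3/8)
2. J lies on line CM with CJ:JM = 2:3 ⇒ J = (2/5, 0)
through V parallel to JC: direction (-2/5, 0); meets JU at S = (-2/3, 1)
S = J + t·(U−J) with t = 8/3

t = 8/3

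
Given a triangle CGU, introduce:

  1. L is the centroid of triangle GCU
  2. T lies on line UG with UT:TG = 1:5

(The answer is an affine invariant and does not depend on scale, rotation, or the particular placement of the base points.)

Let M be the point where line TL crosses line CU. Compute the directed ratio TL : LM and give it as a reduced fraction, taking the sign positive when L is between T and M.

Set C = (0, 0), G = (1, 0), U = (0, 1); any affine frame gives the same invariant.
1. L is the centroid of triangle GCU ⇒ L = (1/3, 1/3)
2. T lies on line UG with UT:TG = 1:5 ⇒ T = (1/6, 5/6)
line TL meets CU at M = (0, 4/3)
L = T + t·(M−T) with t = -1, so TL:LM = -1:2

TL:LM = -1/2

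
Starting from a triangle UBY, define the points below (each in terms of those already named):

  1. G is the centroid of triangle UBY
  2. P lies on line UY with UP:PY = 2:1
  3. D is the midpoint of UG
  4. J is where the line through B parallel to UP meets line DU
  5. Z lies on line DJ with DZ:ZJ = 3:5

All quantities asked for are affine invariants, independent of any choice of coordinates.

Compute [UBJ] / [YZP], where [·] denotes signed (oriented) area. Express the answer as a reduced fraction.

Assign U = (0, 0), B = (1, 0), Y = (0, 1) — the answer is frame-independent, so this choice is without loss of generality.
1. G is the centroid of triangle UBY ⇒ G = (1/3, 1/3)
2. P lies on line UY with UP:PY = 2:1 ⇒ P = (0, 2/3)
3. D is the midpoint of UG ⇒ D = (1/6, 1/6)
4. J is where the line through B parallel to UP meets line DU ⇒ J = (1, 1)
5. Z lies on line DJ with DZ:ZJ = 3:5 ⇒ Z = (23/48, 23/48)
2·[UBJ] = 1, 2·[YZP] = -23/144
[UBJ]:[YZP] = 1:-23/144 = -144/23

[UBJ]:[YZP] = -144/23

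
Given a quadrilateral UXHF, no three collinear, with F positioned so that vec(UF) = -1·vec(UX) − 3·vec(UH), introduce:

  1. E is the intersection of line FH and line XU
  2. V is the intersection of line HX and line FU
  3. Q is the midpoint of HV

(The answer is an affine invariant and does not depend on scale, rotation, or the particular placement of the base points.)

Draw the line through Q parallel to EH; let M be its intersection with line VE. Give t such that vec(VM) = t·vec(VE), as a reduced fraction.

Choose coordinates U = (0, 0), X = (1, 0), H = (0, 1), F = (-1, -3).
1. E is the intersection of line FH and line XU ⇒ E = (-1/4, 0)
2. V is the intersection of line HX and line FU ⇒ V = (1/4, 3/4)
3. Q is the midpoint of HV ⇒ Q = (1/8, 7/8)
through Q parallel to EH: direction (1/4, 1); meets VE at M = (0, 3/8)
M = V + t·(E−V) with t = 1/2

t = 1/2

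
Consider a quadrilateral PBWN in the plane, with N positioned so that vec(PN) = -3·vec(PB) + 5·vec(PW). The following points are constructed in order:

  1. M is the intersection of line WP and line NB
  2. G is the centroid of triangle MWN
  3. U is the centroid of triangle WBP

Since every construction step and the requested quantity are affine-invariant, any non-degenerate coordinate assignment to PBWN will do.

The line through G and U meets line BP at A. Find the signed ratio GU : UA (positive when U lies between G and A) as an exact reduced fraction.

Assign P = (0, 0), B = (1, 0), W = (0, 1), N = (-3, 5) — the answer is frame-independent, so this choice is without loss of generality.
1. M is the intersection of line WP and line NB ⇒ M = (0, 5/4)
2. G is the centroid of triangle MWN ⇒ G = (-1, 29/12)
3. U is the centroid of triangle WBP ⇒ U = (1/3, 1/3)
line GU meets BP at A = (41/75, 0)
U = G + t·(A−G) with t = 25/29, so GU:UA = 25/29:4/29

GU:UA = 25/4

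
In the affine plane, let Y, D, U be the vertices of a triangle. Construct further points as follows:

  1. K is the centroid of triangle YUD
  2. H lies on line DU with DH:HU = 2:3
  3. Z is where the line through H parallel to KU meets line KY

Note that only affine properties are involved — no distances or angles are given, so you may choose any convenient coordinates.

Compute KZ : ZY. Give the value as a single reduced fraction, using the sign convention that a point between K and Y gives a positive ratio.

Choose coordinates Y = (0, 0), D = (1, 0), U = (0, 1).
1. K is the centroid of triangle YUD ⇒ K = (1/3, 1/3)
2. H lies on line DU with DH:HU = 2:3 ⇒ H = (3/5, 2/5)
3. Z is where the line through H parallel to KU meets line KY ⇒ Z = (8/15, 8/15)
Z = K + t·(Y−K) with t = -3/5, so KZ:ZY = t:(1−t) = -3/5:8/5

KZ:ZY = -3/8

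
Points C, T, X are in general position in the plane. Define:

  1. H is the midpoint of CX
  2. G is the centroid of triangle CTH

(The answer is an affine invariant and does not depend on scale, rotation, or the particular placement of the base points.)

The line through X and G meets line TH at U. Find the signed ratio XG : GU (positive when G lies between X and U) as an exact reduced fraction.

XG:GU = -4

Set C = (0, 0), T = (1, 0), X = (0, 1); any affine frame gives the same invariant.
1. H is the midpoint of CX ⇒ H = (0, 1/2)
2. G is the centroid of triangle CTH ⇒ G = (1/3, 1/6)
line XG meets TH at U = (1/4, 3/8)
G = X + t·(U−X) with t = 4/3, so XG:GU = 4/3:-1/3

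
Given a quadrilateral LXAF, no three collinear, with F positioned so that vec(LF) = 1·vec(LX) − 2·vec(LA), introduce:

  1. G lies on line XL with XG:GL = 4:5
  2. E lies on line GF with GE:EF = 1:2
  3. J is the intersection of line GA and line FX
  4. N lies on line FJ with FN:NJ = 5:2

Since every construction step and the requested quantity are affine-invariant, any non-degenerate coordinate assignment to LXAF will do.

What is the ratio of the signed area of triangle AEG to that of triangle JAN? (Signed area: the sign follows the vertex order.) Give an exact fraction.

[AEG]:[JAN] = 35/54

Set L = (0, 0), X = (1, 0), A = (0, 1), F = (1, -2); any affine frame gives the same invariant.
1. G lies on line XL with XG:GL = 4:5 ⇒ G = (5/9, 0)
2. E lies on line GF with GE:EF = 1:2 ⇒ E = (19/27, -2/3)
3. J is the intersection of line GA and line FX ⇒ J = (1, -4/5)
4. N lies on line FJ with FN:NJ = 5:2 ⇒ N = (1, -8/7)
2·[AEG] = 2/9, 2·[JAN] = 12/35
[AEG]:[JAN] = 2/9:12/35 = 35/54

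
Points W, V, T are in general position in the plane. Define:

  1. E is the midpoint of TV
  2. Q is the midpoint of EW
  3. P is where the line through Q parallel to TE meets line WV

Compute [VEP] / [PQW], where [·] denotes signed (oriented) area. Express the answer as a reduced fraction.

[VEP]:[PQW] = 2

Work in coordinates with W = (0, 0), V = (1, 0), T = (0, 1).
1. E is the midpoint of TV ⇒ E = (1/2, 1/2)
2. Q is the midpoint of EW ⇒ Q = (1/4, 1/4)
3. P is where the line through Q parallel to TE meets line WV ⇒ P = (1/2, 0)
2·[VEP] = 1/4, 2·[PQW] = 1/8
[VEP]:[PQW] = 1/4:1/8 = 2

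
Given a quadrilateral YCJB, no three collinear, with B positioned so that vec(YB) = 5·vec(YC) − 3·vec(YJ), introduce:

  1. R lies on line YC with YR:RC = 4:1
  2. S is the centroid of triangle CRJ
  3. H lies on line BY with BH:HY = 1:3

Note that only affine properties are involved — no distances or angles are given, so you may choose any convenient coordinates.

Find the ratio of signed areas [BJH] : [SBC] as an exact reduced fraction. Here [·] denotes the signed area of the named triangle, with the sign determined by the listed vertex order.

[BJH]:[SBC] = -75/8

Assign Y = (0, 0), C = (1, 0), J = (0, 1), B = (5, -3) — the answer is frame-independent, so this choice is without loss of generality.
1. R lies on line YC with YR:RC = 4:1 ⇒ R = (4/5, 0)
2. S is the centroid of triangle CRJ ⇒ S = (3/5, 1/3)
3. H lies on line BY with BH:HY = 1:3 ⇒ H = (15/4, -9/4)
2·[BJH] = 5/4, 2·[SBC] = -2/15
[BJH]:[SBC] = 5/4:-2/15 = -75/8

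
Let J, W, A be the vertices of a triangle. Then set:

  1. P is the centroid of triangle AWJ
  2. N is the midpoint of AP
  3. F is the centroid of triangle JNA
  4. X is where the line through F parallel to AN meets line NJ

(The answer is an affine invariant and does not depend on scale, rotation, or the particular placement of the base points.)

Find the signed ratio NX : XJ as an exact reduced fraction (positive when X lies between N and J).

Assign J = (0, 0), W = (1, 0), A = (0, 1) — the answer is frame-independent, so this choice is without loss of generality.
1. P is the centroid of triangle AWJ ⇒ P = (1/3, 1/3)
2. N is the midpoint of AP ⇒ N = (1/6, 2/3)
3. F is the centroid of triangle JNA ⇒ F = (1/18, 5/9)
4. X is where the line through F parallel to AN meets line NJ ⇒ X = (1/9, 4/9)
X = N + t·(J−N) with t = 1/3, so NX:XJ = t:(1−t) = 1/3:2/3

NX:XJ = 1/2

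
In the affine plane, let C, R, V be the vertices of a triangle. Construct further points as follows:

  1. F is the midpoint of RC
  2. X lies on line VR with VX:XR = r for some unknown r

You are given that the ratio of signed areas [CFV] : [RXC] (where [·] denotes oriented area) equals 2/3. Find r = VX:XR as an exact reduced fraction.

Set C = (0, 0), R = (1, 0), V = (0, 1); any affine frame gives the same invariant.
1. F is the midpoint of RC ⇒ F = (1/2, 0)
2. With VX:XR = r, write λ = r/(r+1) so X = V + λ·(R−V); X is affine-linear in λ
Every point depending on X is an affine combination of X and λ-independent points, so each such coordinate is linear in λ; the λ² term in each signed area is a multiple of (R−V)×(R−V) = 0, so 2·[CFV] and 2·[RXC] are each linear in λ. Evaluating at λ=0 and λ=1:
  2·[CFV] = 1/2,   2·[RXC] = −λ + 1
So [CFV]:[RXC] = (1/2) / (−λ + 1). Setting this equal to 2/3:
  1/2 = 2/3·(−λ + 1)  ⇒  λ = 1/4
Then r = λ/(1−λ) = (1/4)/(3/4) = 1/3. Check: with r = 1/3, X = (1/4, 3/4) and [CFV]:[RXC] = 2/3 as required.

r = 1/3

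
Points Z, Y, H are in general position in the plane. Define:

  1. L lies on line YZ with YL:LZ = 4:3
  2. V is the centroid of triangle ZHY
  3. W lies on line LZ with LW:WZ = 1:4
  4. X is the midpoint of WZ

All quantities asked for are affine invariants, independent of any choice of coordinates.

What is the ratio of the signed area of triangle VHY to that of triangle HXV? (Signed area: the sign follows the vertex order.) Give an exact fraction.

[VHY]:[HXV] = -35/23

Choose coordinates Z = (0, 0), Y = (1, 0), H = (0, 1).
1. L lies on line YZ with YL:LZ = 4:3 ⇒ L = (3/7, 0)
2. V is the centroid of triangle ZHY ⇒ V = (1/3, 1/3)
3. W lies on line LZ with LW:WZ = 1:4 ⇒ W = (12/35, 0)
4. X is the midpoint of WZ ⇒ X = (6/35, 0)
2·[VHY] = -1/3, 2·[HXV] = 23/105
[VHY]:[HXV] = -1/3:23/105 = -35/23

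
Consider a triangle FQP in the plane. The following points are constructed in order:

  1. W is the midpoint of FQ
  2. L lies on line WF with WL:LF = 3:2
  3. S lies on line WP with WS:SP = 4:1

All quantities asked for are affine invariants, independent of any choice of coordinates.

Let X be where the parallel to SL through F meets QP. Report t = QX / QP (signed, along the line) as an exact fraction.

Set F = (0, 0), Q = (1, 0), P = (0, 1); any affine frame gives the same invariant.
1. W is the midpoint of FQ ⇒ W = (1/2, 0)
2. L lies on line WF with WL:LF = 3:2 ⇒ L = (1/5, 0)
3. S lies on line WP with WS:SP = 4:1 ⇒ S = (1/10, 4/5)
through F parallel to SL: direction (1/10, -4/5); meets QP at X = (-1/7, 8/7)
X = Q + t·(P−Q) with t = 8/7

t = 8/7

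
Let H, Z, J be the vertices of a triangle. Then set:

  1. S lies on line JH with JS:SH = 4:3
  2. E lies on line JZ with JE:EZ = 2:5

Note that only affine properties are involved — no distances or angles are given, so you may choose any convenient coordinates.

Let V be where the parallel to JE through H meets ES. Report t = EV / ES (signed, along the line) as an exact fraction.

Assign H = (0, 0), Z = (1, 0), J = (0, 1) — the answer is frame-independent, so this choice is without loss of generality.
1. S lies on line JH with JS:SH = 4:3 ⇒ S = (0, 3/7)
2. E lies on line JZ with JE:EZ = 2:5 ⇒ E = (2/7, 5/7)
through H parallel to JE: direction (2/7, -2/7); meets ES at V = (-3/14, 3/14)
V = E + t·(S−E) with t = 7/4

t = 7/4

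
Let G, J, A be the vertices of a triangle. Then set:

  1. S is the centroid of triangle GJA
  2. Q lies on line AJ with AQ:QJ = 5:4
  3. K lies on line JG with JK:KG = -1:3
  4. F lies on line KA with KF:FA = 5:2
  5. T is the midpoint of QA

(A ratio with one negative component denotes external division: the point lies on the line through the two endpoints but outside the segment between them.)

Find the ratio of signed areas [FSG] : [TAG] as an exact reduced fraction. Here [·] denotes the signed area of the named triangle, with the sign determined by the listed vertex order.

Set G = (0, 0), J = (1, 0), A = (0, 1); any affine frame gives the same invariant.
1. S is the centroid of triangle GJA ⇒ S = (1/3, 1/3)
2. Q lies on line AJ with AQ:QJ = 5:4 ⇒ Q = (5/9, 4/9)
3. K lies on line JG with JK:KG = -1:3 ⇒ K = (3/2, 0)
4. F lies on line KA with KF:FA = 5:2 ⇒ F = (3/7, 5/7)
5. T is the midpoint of QA ⇒ T = (5/18, 13/18)
2·[FSG] = -2/21, 2·[TAG] = 5/18
[FSG]:[TAG] = -2/21:5/18 = -12/35

[FSG]:[TAG] = -12/35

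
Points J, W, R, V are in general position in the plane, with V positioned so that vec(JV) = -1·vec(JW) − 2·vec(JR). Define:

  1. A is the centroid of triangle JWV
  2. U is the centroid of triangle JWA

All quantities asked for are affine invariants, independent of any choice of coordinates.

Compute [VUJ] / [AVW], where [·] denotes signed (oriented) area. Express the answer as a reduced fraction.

Set J = (0, 0), W = (1, 0), R = (0, 1), V = (-1, -2); any affine frame gives the same invariant.
1. A is the centroid of triangle JWV ⇒ A = (0, -2/3)
2. U is the centroid of triangle JWA ⇒ U = (1/3, -2/9)
2·[VUJ] = 8/9, 2·[AVW] = 2/3
[VUJ]:[AVW] = 8/9:2/3 = 4/3

[VUJ]:[AVW] = 4/3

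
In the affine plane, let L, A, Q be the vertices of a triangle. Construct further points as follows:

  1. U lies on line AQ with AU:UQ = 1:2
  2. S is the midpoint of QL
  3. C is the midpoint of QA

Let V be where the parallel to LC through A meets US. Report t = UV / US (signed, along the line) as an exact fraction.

Choose coordinates L = (0, 0), A = (1, 0), Q = (0, 1).
1. U lies on line AQ with AU:UQ = 1:2 ⇒ U = (2/3, 1/3)
2. S is the midpoint of QL ⇒ S = (0, 1/2)
3. C is the midpoint of QA ⇒ C = (1/2, 1/2)
through A parallel to LC: direction (1/2, 1/2); meets US at V = (6/5, 1/5)
V = U + t·(S−U) with t = -4/5

t = -4/5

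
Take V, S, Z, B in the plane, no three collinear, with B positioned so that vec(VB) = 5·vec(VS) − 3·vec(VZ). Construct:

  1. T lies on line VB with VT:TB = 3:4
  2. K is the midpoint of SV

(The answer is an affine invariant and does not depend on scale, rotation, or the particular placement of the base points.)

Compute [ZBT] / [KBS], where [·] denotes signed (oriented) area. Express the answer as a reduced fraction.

[ZBT]:[KBS] = -40/21

Choose coordinates V = (0, 0), S = (1, 0), Z = (0, 1), B = (5, -3).
1. T lies on line VB with VT:TB = 3:4 ⇒ T = (15/7, -9/7)
2. K is the midpoint of SV ⇒ K = (1/2, 0)
2·[ZBT] = -20/7, 2·[KBS] = 3/2
[ZBT]:[KBS] = -20/7:3/2 = -40/21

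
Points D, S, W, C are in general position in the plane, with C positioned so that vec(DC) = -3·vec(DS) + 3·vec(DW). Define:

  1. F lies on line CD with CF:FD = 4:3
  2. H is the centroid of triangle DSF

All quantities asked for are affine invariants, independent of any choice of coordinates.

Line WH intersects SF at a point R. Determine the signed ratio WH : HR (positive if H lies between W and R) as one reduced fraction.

Assign D = (0, 0), S = (1, 0), W = (0, 1), C = (-3, 3) — the answer is frame-independent, so this choice is without loss of generality.
1. F lies on line CD with CF:FD = 4:3 ⇒ F = (-9/7, 9/7)
2. H is the centroid of triangle DSF ⇒ H = (-2/21, 3/7)
line WH meets SF at R = (-1/15, 3/5)
H = W + t·(R−W) with t = 10/7, so WH:HR = 10/7:-3/7

WH:HR = -10/3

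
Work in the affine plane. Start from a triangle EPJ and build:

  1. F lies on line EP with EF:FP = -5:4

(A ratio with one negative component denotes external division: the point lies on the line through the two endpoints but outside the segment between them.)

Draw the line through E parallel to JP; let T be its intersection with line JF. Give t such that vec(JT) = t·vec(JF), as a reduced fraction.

Work in coordinates with E = (0, 0), P = (1, 0), J = (0, 1).
1. F lies on line EP with EF:FP = -5:4 ⇒ F = (5, 0)
through E parallel to JP: direction (1, -1); meets JF at T = (-5/4, 5/4)
T = J + t·(F−J) with t = -1/4

t = -1/4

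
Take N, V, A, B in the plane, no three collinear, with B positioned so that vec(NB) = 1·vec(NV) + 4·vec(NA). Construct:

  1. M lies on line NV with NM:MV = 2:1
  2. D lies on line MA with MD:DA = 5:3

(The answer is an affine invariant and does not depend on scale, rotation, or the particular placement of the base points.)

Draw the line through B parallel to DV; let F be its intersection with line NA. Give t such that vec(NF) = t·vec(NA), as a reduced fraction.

t = 29/6

Work in coordinates with N = (0, 0), V = (1, 0), A = (0, 1), B = (1, 4).
1. M lies on line NV with NM:MV = 2:1 ⇒ M = (2/3, 0)
2. D lies on line MA with MD:DA = 5:3 ⇒ D = (1/4, 5/8)
through B parallel to DV: direction (3/4, -5/8); meets NA at F = (0, 29/6)
F = N + t·(A−N) with t = 29/6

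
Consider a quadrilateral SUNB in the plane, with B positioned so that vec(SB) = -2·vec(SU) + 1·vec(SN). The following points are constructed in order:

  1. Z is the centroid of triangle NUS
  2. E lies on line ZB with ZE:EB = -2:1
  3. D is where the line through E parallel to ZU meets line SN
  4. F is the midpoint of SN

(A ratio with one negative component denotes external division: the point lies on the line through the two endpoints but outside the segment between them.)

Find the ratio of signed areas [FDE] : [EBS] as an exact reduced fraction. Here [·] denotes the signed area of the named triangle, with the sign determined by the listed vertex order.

[FDE]:[EBS] = 13/3

Choose coordinates S = (0, 0), U = (1, 0), N = (0, 1), B = (-2, 1).
1. Z is the centroid of triangle NUS ⇒ Z = (1/3, 1/3)
2. E lies on line ZB with ZE:EB = -2:1 ⇒ E = (-13/3, 5/3)
3. D is where the line through E parallel to ZU meets line SN ⇒ D = (0, -1/2)
4. F is the midpoint of SN ⇒ F = (0, 1/2)
2·[FDE] = -13/3, 2·[EBS] = -1
[FDE]:[EBS] = -13/3:-1 = 13/3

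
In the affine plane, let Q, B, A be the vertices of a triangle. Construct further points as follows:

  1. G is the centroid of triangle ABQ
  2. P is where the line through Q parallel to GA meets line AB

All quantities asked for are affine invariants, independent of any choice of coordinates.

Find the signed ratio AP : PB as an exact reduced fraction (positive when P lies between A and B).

AP:PB = -1/2

Set Q = (0, 0), B = (1, 0), A = (0, 1); any affine frame gives the same invariant.
1. G is the centroid of triangle ABQ ⇒ G = (1/3, 1/3)
2. P is where the line through Q parallel to GA meets line AB ⇒ P = (-1, 2)
P = A + t·(B−A) with t = -1, so AP:PB = t:(1−t) = -1:2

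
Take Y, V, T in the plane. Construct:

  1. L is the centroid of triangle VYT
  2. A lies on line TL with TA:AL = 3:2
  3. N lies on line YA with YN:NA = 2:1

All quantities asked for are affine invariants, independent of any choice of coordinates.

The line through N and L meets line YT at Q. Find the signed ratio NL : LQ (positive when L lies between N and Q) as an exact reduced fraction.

NL:LQ = -3/5

Set Y = (0, 0), V = (1, 0), T = (0, 1); any affine frame gives the same invariant.
1. L is the centroid of triangle VYT ⇒ L = (1/3, 1/3)
2. A lies on line TL with TA:AL = 3:2 ⇒ A = (1/5, 3/5)
3. N lies on line YA with YN:NA = 2:1 ⇒ N = (2/15, 2/5)
line NL meets YT at Q = (0, 4/9)
L = N + t·(Q−N) with t = -3/2, so NL:LQ = -3/2:5/2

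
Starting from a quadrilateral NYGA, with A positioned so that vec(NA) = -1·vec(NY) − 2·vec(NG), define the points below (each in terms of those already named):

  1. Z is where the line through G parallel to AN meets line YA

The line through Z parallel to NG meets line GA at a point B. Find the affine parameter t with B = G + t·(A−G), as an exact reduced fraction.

t = 2

Work in coordinates with N = (0, 0), Y = (1, 0), G = (0, 1), A = (-1, -2).
1. Z is where the line through G parallel to AN meets line YA ⇒ Z = (-2, -3)
through Z parallel to NG: direction (0, 1); meets GA at B = (-2, -5)
B = G + t·(A−G) with t = 2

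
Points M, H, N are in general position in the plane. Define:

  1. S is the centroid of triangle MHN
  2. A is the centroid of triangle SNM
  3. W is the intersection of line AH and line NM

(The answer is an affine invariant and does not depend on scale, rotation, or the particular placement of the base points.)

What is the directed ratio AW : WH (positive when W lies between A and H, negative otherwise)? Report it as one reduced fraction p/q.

AW:WH = -1/9

Work in coordinates with M = (0, 0), H = (1, 0), N = (0, 1).
1. S is the centroid of triangle MHN ⇒ S = (1/3, 1/3)
2. A is the centroid of triangle SNM ⇒ A = (1/9, 4/9)
3. W is the intersection of line AH and line NM ⇒ W = (0, 1/2)
W = A + t·(H−A) with t = -1/8, so AW:WH = t:(1−t) = -1/8:9/8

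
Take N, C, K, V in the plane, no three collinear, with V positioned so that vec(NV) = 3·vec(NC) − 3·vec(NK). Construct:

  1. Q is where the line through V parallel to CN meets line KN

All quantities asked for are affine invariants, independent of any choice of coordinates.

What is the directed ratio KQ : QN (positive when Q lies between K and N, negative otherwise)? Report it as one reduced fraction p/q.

Assign N = (0, 0), C = (1, 0), K = (0, 1), V = (3, -3) — the answer is frame-independent, so this choice is without loss of generality.
1. Q is where the line through V parallel to CN meets line KN ⇒ Q = (0, -3)
Q = K + t·(N−K) with t = 4, so KQ:QN = t:(1−t) = 4:-3

KQ:QN = -4/3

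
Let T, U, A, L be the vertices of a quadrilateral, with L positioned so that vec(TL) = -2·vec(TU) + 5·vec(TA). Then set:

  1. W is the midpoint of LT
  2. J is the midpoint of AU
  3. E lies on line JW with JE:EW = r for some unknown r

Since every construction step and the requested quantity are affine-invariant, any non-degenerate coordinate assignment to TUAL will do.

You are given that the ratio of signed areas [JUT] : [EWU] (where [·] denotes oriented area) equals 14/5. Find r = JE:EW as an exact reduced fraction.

Choose coordinates T = (0, 0), U = (1, 0), A = (0, 1), L = (-2, 5).
1. W is the midpoint of LT ⇒ W = (-1, 5/2)
2. J is the midpoint of AU ⇒ J = (1/2, 1/2)
3. With JE:EW = r, write λ = r/(r+1) so E = J + λ·(W−J); E is affine-linear in λ
Every point depending on E is an affine combination of E and λ-independent points, so each such coordinate is linear in λ; the λ² term in each signed area is a multiple of (W−J)×(W−J) = 0, so 2·[JUT] and 2·[EWU] are each linear in λ. Evaluating at λ=0 and λ=1:
  2·[JUT] = -1/2,   2·[EWU] = 1/4·λ − 1/4
So [JUT]:[EWU] = (-1/2) / (1/4·λ − 1/4). Setting this equal to 14/5:
  -1/2 = 14/5·(1/4·λ − 1/4)  ⇒  λ = 2/7
Then r = λ/(1−λ) = (2/7)/(5/7) = 2/5. Check: with r = 2/5, E = (1/14, 15/14) and [JUT]:[EWU] = 14/5 as required.

r = 2/5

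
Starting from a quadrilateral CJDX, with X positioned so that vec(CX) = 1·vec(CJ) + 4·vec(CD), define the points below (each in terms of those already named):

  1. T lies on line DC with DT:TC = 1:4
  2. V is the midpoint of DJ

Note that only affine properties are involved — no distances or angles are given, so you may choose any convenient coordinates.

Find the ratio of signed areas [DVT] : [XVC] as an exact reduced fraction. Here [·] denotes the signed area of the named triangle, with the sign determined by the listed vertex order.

[DVT]:[XVC] = 1/15

Choose coordinates C = (0, 0), J = (1, 0), D = (0, 1), X = (1, 4).
1. T lies on line DC with DT:TC = 1:4 ⇒ T = (0, 4/5)
2. V is the midpoint of DJ ⇒ V = (1/2, 1/2)
2·[DVT] = -1/10, 2·[XVC] = -3/2
[DVT]:[XVC] = -1/10:-3/2 = 1/15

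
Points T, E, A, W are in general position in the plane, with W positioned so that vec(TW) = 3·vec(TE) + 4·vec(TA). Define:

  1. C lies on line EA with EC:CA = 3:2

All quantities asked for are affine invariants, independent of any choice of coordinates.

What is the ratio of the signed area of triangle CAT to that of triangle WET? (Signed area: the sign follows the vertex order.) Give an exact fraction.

[CAT]:[WET] = -1/10

Assign T = (0, 0), E = (1, 0), A = (0, 1), W = (3, 4) — the answer is frame-independent, so this choice is without loss of generality.
1. C lies on line EA with EC:CA = 3:2 ⇒ C = (2/5, 3/5)
2·[CAT] = 2/5, 2·[WET] = -4
[CAT]:[WET] = 2/5:-4 = -1/10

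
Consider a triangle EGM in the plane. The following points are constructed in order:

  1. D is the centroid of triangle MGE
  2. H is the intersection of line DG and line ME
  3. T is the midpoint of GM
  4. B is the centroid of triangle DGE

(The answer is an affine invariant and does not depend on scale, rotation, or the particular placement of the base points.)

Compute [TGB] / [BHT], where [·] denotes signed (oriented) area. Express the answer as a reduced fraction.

Set E = (0, 0), G = (1, 0), M = (0, 1); any affine frame gives the same invariant.
1. D is the centroid of triangle MGE ⇒ D = (1/3, 1/3)
2. H is the intersection of line DG and line ME ⇒ H = (0, 1/2)
3. T is the midpoint of GM ⇒ T = (1/2, 1/2)
4. B is the centroid of triangle DGE ⇒ B = (4/9, 1/9)
2·[TGB] = -2/9, 2·[BHT] = -7/36
[TGB]:[BHT] = -2/9:-7/36 = 8/7

[TGB]:[BHT] = 8/7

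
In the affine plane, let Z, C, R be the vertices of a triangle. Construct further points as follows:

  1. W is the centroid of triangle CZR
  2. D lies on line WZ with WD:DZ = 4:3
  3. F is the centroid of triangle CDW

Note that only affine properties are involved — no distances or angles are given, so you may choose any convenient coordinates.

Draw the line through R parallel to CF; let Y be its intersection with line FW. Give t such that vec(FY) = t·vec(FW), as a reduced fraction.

Assign Z = (0, 0), C = (1, 0), R = (0, 1) — the answer is frame-independent, so this choice is without loss of generality.
1. W is the centroid of triangle CZR ⇒ W = (1/3, 1/3)
2. D lies on line WZ with WD:DZ = 4:3 ⇒ D = (1/7, 1/7)
3. F is the centroid of triangle CDW ⇒ F = (31/63, 10/63)
through R parallel to CF: direction (-32/63, 10/63); meets FW at Y = (-8/21, 47/42)
Y = F + t·(W−F) with t = 11/2

t = 11/2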